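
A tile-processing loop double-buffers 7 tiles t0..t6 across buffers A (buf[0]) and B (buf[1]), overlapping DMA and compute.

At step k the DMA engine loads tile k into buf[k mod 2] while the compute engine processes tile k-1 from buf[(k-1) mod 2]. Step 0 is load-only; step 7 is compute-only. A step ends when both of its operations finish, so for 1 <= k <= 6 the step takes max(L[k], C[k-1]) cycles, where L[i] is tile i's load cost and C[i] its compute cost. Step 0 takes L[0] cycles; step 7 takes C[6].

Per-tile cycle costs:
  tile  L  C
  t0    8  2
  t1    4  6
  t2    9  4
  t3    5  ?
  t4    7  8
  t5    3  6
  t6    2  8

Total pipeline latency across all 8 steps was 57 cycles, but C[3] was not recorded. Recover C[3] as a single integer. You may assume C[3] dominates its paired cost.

step 0 | dur = L[0]=8 = 8
step 1 | dur = max(L[1]=4, C[0]=2) = 4
step 2 | dur = max(L[2]=9, C[1]=6) = 9
step 3 | dur = max(L[3]=5, C[2]=4) = 5
step 4 | dur = max(L[4]=7, C[3]=?) = C[3]  (unknown; binding)
step 5 | dur = max(L[5]=3, C[4]=8) = 8
step 6 | dur = max(L[6]=2, C[5]=6) = 6
step 7 | dur = C[6]=8 = 8
sum of known step durations = 48
dur[4] = total - known = 57 - 48 = 9
C[3] is the binding max in step 4, so C[3] = dur[4] = 9

C[3] = 9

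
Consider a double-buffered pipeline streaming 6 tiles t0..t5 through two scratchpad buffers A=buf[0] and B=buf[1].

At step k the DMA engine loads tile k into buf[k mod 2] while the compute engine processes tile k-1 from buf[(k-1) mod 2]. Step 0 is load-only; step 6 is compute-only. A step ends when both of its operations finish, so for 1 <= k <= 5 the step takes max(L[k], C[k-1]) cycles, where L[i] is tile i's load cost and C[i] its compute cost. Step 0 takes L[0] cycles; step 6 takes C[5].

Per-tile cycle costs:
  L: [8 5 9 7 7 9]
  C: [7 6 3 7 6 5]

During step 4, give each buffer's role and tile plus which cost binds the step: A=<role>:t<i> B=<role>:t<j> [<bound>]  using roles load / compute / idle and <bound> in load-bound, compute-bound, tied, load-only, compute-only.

step 4: A=load:t4 B=compute:t3 [tied]

[0] DMA t0→A (8c) ∥ CU idle ⇒ 8c, clock 8
[1] DMA t1→B (5c) ∥ CU A:t0 (7c) ⇒ 7c, clock 15
[2] DMA t2→A (9c) ∥ CU B:t1 (6c) ⇒ 9c, clock 24
[3] DMA t3→B (7c) ∥ CU A:t2 (3c) ⇒ 7c, clock 31
[4] DMA t4→A (7c) ∥ CU B:t3 (7c) ⇒ 7c, clock 38
[5] DMA t5→B (9c) ∥ CU A:t4 (6c) ⇒ 9c, clock 47
[6] DMA idle ∥ CU B:t5 (5c) ⇒ 5c, clock 52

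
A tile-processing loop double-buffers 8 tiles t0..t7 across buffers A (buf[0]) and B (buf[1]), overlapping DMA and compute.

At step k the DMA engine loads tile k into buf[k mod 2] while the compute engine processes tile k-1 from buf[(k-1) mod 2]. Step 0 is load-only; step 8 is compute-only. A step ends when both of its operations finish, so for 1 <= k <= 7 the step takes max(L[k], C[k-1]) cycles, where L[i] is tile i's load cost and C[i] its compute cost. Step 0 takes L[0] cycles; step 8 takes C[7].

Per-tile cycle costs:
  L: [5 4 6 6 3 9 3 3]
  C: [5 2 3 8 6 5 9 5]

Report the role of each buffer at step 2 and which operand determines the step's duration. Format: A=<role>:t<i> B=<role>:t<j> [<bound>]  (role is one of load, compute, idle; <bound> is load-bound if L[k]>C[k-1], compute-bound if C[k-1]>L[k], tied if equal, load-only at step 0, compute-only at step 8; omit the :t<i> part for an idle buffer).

step 2: A=load:t2 B=compute:t1 [load-bound]

k=0 load=t0/5c comp=- wait=5 total=5
k=1 load=t1/4c comp=t0/5c wait=5 total=10
k=2 load=t2/6c comp=t1/2c wait=6 total=16
k=3 load=t3/6c comp=t2/3c wait=6 total=22
k=4 load=t4/3c comp=t3/8c wait=8 total=30
k=5 load=t5/9c comp=t4/6c wait=9 total=39
k=6 load=t6/3c comp=t5/5c wait=5 total=44
k=7 load=t7/3c comp=t6/9c wait=9 total=53
k=8 load=- comp=t7/5c wait=5 total=58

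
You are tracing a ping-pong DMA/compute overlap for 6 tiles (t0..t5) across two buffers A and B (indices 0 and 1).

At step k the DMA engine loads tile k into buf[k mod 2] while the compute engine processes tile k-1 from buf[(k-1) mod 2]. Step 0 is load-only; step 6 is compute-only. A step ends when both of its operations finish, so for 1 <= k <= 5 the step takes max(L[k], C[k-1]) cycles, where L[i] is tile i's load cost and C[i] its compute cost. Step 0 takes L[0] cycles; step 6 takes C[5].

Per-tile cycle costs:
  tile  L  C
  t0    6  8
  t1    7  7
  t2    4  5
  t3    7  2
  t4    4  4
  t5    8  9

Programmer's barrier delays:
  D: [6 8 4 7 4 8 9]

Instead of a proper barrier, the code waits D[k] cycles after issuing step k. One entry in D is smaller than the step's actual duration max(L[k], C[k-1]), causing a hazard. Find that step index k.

[0] required=L[0]=6=6 vs D=6 ok
[1] required=max(L[1]=7,C[0]=8)=8 vs D=8 ok
[2] required=max(L[2]=4,C[1]=7)=7 vs D=4 SHORT
[3] required=max(L[3]=7,C[2]=5)=7 vs D=7 ok
[4] required=max(L[4]=4,C[3]=2)=4 vs D=4 ok
[5] required=max(L[5]=8,C[4]=4)=8 vs D=8 ok
[6] required=C[5]=9=9 vs D=9 ok

hazard at step 2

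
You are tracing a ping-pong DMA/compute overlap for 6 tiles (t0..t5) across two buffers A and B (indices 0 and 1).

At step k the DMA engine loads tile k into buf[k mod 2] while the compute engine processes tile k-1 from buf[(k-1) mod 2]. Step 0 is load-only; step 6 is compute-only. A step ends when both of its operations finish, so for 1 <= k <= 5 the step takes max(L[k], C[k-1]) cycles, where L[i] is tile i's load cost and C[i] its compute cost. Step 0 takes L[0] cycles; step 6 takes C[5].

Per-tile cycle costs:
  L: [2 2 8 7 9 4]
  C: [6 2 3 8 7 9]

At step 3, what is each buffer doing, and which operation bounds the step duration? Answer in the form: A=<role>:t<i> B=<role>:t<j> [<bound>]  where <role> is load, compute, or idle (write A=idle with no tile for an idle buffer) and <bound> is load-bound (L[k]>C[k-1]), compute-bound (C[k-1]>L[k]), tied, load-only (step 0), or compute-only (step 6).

k=0 load=t0/2c comp=- wait=2 total=2
k=1 load=t1/2c comp=t0/6c wait=6 total=8
k=2 load=t2/8c comp=t1/2c wait=8 total=16
k=3 load=t3/7c comp=t2/3c wait=7 total=23
k=4 load=t4/9c comp=t3/8c wait=9 total=32
k=5 load=t5/4c comp=t4/7c wait=7 total=39
k=6 load=- comp=t5/9c wait=9 total=48

step 3: A=compute:t2 B=load:t3 [load-bound]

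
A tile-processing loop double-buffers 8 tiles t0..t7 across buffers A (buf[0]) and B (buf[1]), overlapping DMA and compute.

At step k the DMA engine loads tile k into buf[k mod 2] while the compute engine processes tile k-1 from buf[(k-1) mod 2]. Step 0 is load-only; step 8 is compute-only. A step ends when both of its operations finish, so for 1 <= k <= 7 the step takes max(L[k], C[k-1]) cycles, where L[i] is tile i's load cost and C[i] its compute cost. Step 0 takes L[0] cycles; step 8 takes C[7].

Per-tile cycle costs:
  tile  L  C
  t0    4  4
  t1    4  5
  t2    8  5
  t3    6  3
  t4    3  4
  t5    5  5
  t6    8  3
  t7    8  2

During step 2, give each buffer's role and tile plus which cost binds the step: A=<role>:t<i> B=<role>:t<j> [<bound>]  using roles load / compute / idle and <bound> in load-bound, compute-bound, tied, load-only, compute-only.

[0] DMA t0→A (4c) ∥ CU idle ⇒ 4c, clock 4
[1] DMA t1→B (4c) ∥ CU A:t0 (4c) ⇒ 4c, clock 8
[2] DMA t2→A (8c) ∥ CU B:t1 (5c) ⇒ 8c, clock 16
[3] DMA t3→B (6c) ∥ CU A:t2 (5c) ⇒ 6c, clock 22
[4] DMA t4→A (3c) ∥ CU B:t3 (3c) ⇒ 3c, clock 25
[5] DMA t5→B (5c) ∥ CU A:t4 (4c) ⇒ 5c, clock 30
[6] DMA t6→A (8c) ∥ CU B:t5 (5c) ⇒ 8c, clock 38
[7] DMA t7→B (8c) ∥ CU A:t6 (3c) ⇒ 8c, clock 46
[8] DMA idle ∥ CU B:t7 (2c) ⇒ 2c, clock 48

step 2: A=load:t2 B=compute:t1 [load-bound]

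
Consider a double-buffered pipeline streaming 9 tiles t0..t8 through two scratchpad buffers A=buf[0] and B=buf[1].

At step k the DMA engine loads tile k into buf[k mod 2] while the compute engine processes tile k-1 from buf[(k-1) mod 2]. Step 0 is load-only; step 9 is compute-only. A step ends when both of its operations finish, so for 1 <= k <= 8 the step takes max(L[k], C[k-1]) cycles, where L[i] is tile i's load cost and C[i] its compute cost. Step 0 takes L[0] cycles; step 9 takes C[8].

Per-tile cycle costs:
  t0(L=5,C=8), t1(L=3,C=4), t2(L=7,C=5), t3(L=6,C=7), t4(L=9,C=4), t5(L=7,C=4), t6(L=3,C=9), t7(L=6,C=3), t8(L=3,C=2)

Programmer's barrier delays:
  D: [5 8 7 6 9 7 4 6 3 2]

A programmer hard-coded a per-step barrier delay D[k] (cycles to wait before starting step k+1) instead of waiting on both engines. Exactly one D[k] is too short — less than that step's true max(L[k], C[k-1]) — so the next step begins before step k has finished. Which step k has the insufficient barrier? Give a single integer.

[0] required=L[0]=5=5 vs D=5 ok
[1] required=max(L[1]=3,C[0]=8)=8 vs D=8 ok
[2] required=max(L[2]=7,C[1]=4)=7 vs D=7 ok
[3] required=max(L[3]=6,C[2]=5)=6 vs D=6 ok
[4] required=max(L[4]=9,C[3]=7)=9 vs D=9 ok
[5] required=max(L[5]=7,C[4]=4)=7 vs D=7 ok
[6] required=max(L[6]=3,C[5]=4)=4 vs D=4 ok
[7] required=max(L[7]=6,C[6]=9)=9 vs D=6 SHORT
[8] required=max(L[8]=3,C[7]=3)=3 vs D=3 ok
[9] required=C[8]=2=2 vs D=2 ok

hazard at step 7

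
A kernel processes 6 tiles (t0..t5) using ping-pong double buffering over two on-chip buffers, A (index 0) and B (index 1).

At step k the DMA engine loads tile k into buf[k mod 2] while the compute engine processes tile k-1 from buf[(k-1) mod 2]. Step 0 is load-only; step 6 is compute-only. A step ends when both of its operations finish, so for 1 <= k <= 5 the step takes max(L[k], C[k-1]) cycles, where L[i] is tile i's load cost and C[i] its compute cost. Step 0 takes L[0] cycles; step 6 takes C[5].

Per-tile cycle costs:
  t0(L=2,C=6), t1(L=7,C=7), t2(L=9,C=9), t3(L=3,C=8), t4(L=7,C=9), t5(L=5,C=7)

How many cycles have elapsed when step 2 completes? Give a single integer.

  0. 2=2c; end=2; A:t0 B:-
  1. max(7,6)=7c; end=9; A:t0 B:t1
  2. max(9,7)=9c; end=18; A:t2 B:t1
  3. max(3,9)=9c; end=27; A:t2 B:t3
  4. max(7,8)=8c; end=35; A:t4 B:t3
  5. max(5,9)=9c; end=44; A:t4 B:t5
  6. 7=7c; end=51; A:t4 B:t5

end_cycle[2] = 18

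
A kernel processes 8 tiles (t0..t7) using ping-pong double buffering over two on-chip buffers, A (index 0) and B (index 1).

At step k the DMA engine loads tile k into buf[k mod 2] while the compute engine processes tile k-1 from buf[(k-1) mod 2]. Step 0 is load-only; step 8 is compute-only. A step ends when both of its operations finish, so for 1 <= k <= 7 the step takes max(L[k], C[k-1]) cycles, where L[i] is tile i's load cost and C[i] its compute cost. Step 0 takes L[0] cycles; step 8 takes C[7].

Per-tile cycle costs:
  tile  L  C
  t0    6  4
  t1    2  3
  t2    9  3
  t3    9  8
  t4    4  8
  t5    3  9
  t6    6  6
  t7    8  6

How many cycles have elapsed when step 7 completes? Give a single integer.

end_cycle[7] = 61

[0] DMA t0→A (6c) ∥ CU idle ⇒ 6c, clock 6
[1] DMA t1→B (2c) ∥ CU A:t0 (4c) ⇒ 4c, clock 10
[2] DMA t2→A (9c) ∥ CU B:t1 (3c) ⇒ 9c, clock 19
[3] DMA t3→B (9c) ∥ CU A:t2 (3c) ⇒ 9c, clock 28
[4] DMA t4→A (4c) ∥ CU B:t3 (8c) ⇒ 8c, clock 36
[5] DMA t5→B (3c) ∥ CU A:t4 (8c) ⇒ 8c, clock 44
[6] DMA t6→A (6c) ∥ CU B:t5 (9c) ⇒ 9c, clock 53
[7] DMA t7→B (8c) ∥ CU A:t6 (6c) ⇒ 8c, clock 61
[8] DMA idle ∥ CU B:t7 (6c) ⇒ 6c, clock 67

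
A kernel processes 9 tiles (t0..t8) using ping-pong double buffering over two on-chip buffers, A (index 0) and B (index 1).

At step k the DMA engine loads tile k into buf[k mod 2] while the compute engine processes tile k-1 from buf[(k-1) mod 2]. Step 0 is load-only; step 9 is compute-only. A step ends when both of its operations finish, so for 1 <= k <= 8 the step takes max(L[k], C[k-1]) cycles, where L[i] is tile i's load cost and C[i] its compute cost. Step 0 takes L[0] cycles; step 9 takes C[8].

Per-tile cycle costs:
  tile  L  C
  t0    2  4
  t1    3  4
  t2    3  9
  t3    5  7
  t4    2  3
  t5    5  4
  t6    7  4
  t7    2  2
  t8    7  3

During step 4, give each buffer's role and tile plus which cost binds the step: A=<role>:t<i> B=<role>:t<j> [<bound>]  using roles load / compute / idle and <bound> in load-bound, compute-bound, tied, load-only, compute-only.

  0. 2=2c; end=2; A:t0 B:-
  1. max(3,4)=4c; end=6; A:t0 B:t1
  2. max(3,4)=4c; end=10; A:t2 B:t1
  3. max(5,9)=9c; end=19; A:t2 B:t3
  4. max(2,7)=7c; end=26; A:t4 B:t3
  5. max(5,3)=5c; end=31; A:t4 B:t5
  6. max(7,4)=7c; end=38; A:t6 B:t5
  7. max(2,4)=4c; end=42; A:t6 B:t7
  8. max(7,2)=7c; end=49; A:t8 B:t7
  9. 3=3c; end=52; A:t8 B:t7

step 4: A=load:t4 B=compute:t3 [compute-bound]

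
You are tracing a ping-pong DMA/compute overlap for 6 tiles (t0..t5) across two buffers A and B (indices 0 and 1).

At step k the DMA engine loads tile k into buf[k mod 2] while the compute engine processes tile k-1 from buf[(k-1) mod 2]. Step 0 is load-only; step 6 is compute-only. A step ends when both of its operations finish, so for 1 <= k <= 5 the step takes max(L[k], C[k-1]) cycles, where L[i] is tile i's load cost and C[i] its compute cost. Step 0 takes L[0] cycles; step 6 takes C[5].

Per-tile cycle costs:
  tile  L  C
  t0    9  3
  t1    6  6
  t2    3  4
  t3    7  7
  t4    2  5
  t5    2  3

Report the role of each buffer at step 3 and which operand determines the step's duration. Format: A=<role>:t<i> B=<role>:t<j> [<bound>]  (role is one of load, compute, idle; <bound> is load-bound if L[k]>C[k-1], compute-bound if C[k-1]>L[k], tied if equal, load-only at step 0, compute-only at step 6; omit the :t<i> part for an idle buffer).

step 3: A=compute:t2 B=load:t3 [load-bound]

  0. 9=9c; end=9; A:t0 B:-
  1. max(6,3)=6c; end=15; A:t0 B:t1
  2. max(3,6)=6c; end=21; A:t2 B:t1
  3. max(7,4)=7c; end=28; A:t2 B:t3
  4. max(2,7)=7c; end=35; A:t4 B:t3
  5. max(2,5)=5c; end=40; A:t4 B:t5
  6. 3=3c; end=43; A:t4 B:t5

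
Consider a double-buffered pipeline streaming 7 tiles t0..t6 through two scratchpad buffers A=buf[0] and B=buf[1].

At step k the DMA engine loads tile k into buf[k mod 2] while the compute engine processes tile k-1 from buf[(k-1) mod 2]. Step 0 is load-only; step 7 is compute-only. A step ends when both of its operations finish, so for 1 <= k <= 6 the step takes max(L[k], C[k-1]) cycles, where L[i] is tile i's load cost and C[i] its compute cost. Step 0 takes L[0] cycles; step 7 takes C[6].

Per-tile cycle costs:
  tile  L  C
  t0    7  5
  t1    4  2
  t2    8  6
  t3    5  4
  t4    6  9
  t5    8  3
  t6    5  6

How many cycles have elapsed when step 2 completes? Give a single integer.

step 0: L[0]=7 → dur=7, Σ=7 | A=load:t0 B=idle [load-only]
step 1: L[1]=4 C[0]=5 → dur=5, Σ=12 | A=compute:t0 B=load:t1 [compute-bound]
step 2: L[2]=8 C[1]=2 → dur=8, Σ=20 | A=load:t2 B=compute:t1 [load-bound]
step 3: L[3]=5 C[2]=6 → dur=6, Σ=26 | A=compute:t2 B=load:t3 [compute-bound]
step 4: L[4]=6 C[3]=4 → dur=6, Σ=32 | A=load:t4 B=compute:t3 [load-bound]
step 5: L[5]=8 C[4]=9 → dur=9, Σ=41 | A=compute:t4 B=load:t5 [compute-bound]
step 6: L[6]=5 C[5]=3 → dur=5, Σ=46 | A=load:t6 B=compute:t5 [load-bound]
step 7: C[6]=6 → dur=6, Σ=52 | A=compute:t6 B=idle [compute-only]

end_cycle[2] = 20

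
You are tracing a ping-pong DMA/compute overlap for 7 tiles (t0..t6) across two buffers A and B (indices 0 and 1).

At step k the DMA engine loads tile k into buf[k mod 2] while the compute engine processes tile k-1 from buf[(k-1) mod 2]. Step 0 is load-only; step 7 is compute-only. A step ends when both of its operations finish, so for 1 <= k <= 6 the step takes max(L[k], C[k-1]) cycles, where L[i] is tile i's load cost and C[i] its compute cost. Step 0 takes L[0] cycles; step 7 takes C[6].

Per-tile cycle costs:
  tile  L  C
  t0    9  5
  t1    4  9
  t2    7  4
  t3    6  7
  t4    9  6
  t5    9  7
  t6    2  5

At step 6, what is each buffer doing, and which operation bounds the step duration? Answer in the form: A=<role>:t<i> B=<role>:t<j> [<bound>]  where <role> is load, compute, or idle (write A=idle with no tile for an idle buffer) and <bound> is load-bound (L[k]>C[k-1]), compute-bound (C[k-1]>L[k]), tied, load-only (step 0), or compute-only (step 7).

k=0 load=t0/9c comp=- wait=9 total=9
k=1 load=t1/4c comp=t0/5c wait=5 total=14
k=2 load=t2/7c comp=t1/9c wait=9 total=23
k=3 load=t3/6c comp=t2/4c wait=6 total=29
k=4 load=t4/9c comp=t3/7c wait=9 total=38
k=5 load=t5/9c comp=t4/6c wait=9 total=47
k=6 load=t6/2c comp=t5/7c wait=7 total=54
k=7 load=- comp=t6/5c wait=5 total=59

step 6: A=load:t6 B=compute:t5 [compute-bound]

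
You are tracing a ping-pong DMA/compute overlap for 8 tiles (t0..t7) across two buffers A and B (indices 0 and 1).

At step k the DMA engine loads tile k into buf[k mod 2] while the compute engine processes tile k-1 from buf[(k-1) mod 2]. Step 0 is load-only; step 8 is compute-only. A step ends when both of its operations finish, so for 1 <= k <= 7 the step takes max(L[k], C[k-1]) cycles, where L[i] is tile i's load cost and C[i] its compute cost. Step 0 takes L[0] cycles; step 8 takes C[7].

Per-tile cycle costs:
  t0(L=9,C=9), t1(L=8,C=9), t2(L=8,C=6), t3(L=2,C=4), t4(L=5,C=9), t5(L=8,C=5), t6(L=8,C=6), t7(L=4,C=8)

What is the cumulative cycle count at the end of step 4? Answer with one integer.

[0] DMA t0→A (9c) ∥ CU idle ⇒ 9c, clock 9
[1] DMA t1→B (8c) ∥ CU A:t0 (9c) ⇒ 9c, clock 18
[2] DMA t2→A (8c) ∥ CU B:t1 (9c) ⇒ 9c, clock 27
[3] DMA t3→B (2c) ∥ CU A:t2 (6c) ⇒ 6c, clock 33
[4] DMA t4→A (5c) ∥ CU B:t3 (4c) ⇒ 5c, clock 38
[5] DMA t5→B (8c) ∥ CU A:t4 (9c) ⇒ 9c, clock 47
[6] DMA t6→A (8c) ∥ CU B:t5 (5c) ⇒ 8c, clock 55
[7] DMA t7→B (4c) ∥ CU A:t6 (6c) ⇒ 6c, clock 61
[8] DMA idle ∥ CU B:t7 (8c) ⇒ 8c, clock 69

end_cycle[4] = 38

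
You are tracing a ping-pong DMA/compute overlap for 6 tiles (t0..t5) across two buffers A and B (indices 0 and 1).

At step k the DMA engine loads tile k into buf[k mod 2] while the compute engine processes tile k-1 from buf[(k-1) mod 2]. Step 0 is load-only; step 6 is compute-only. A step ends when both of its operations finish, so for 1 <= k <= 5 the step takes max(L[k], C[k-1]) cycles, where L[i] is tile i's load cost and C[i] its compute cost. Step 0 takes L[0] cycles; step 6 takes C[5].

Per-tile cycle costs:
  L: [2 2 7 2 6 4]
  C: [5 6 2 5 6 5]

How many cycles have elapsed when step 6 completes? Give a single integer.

k=0 load=t0/2c comp=- wait=2 total=2
k=1 load=t1/2c comp=t0/5c wait=5 total=7
k=2 load=t2/7c comp=t1/6c wait=7 total=14
k=3 load=t3/2c comp=t2/2c wait=2 total=16
k=4 load=t4/6c comp=t3/5c wait=6 total=22
k=5 load=t5/4c comp=t4/6c wait=6 total=28
k=6 load=- comp=t5/5c wait=5 total=33

end_cycle[6] = 33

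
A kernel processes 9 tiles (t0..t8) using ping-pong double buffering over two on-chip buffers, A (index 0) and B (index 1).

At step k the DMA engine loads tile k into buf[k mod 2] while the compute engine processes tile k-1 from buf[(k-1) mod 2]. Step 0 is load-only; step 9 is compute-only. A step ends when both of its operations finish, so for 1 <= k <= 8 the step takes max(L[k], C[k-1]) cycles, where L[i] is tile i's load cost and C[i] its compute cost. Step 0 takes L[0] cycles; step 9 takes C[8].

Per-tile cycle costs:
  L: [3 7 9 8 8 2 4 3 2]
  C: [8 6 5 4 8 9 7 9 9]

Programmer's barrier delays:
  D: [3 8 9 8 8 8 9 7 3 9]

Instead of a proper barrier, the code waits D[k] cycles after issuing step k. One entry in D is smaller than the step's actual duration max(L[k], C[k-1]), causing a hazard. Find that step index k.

hazard at step 8

k=0 barrier L[0]=3→3c, D[0]=3 ok
k=1 barrier max(L[1]=7,C[0]=8)→8c, D[1]=8 ok
k=2 barrier max(L[2]=9,C[1]=6)→9c, D[2]=9 ok
k=3 barrier max(L[3]=8,C[2]=5)→8c, D[3]=8 ok
k=4 barrier max(L[4]=8,C[3]=4)→8c, D[4]=8 ok
k=5 barrier max(L[5]=2,C[4]=8)→8c, D[5]=8 ok
k=6 barrier max(L[6]=4,C[5]=9)→9c, D[6]=9 ok
k=7 barrier max(L[7]=3,C[6]=7)→7c, D[7]=7 ok
k=8 barrier max(L[8]=2,C[7]=9)→9c, D[8]=3 SHORT
k=9 barrier C[8]=9→9c, D[9]=9 ok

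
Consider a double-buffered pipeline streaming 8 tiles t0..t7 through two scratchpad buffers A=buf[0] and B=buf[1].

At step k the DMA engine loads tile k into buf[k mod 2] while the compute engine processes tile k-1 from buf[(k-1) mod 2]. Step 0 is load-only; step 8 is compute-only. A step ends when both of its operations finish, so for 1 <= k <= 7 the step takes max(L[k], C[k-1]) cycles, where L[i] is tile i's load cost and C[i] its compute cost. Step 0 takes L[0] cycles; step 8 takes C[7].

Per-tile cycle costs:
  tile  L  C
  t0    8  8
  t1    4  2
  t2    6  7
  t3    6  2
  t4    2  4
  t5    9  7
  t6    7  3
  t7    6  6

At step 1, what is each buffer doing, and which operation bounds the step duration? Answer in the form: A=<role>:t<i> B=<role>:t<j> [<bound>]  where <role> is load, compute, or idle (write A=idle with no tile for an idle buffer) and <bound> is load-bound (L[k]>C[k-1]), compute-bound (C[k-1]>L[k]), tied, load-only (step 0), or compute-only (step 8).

step 0: L[0]=8 → dur=8, Σ=8 | A=load:t0 B=idle [load-only]
step 1: L[1]=4 C[0]=8 → dur=8, Σ=16 | A=compute:t0 B=load:t1 [compute-bound]
step 2: L[2]=6 C[1]=2 → dur=6, Σ=22 | A=load:t2 B=compute:t1 [load-bound]
step 3: L[3]=6 C[2]=7 → dur=7, Σ=29 | A=compute:t2 B=load:t3 [compute-bound]
step 4: L[4]=2 C[3]=2 → dur=2, Σ=31 | A=load:t4 B=compute:t3 [tied]
step 5: L[5]=9 C[4]=4 → dur=9, Σ=40 | A=compute:t4 B=load:t5 [load-bound]
step 6: L[6]=7 C[5]=7 → dur=7, Σ=47 | A=load:t6 B=compute:t5 [tied]
step 7: L[7]=6 C[6]=3 → dur=6, Σ=53 | A=compute:t6 B=load:t7 [load-bound]
step 8: C[7]=6 → dur=6, Σ=59 | A=idle B=compute:t7 [compute-only]

step 1: A=compute:t0 B=load:t1 [compute-bound]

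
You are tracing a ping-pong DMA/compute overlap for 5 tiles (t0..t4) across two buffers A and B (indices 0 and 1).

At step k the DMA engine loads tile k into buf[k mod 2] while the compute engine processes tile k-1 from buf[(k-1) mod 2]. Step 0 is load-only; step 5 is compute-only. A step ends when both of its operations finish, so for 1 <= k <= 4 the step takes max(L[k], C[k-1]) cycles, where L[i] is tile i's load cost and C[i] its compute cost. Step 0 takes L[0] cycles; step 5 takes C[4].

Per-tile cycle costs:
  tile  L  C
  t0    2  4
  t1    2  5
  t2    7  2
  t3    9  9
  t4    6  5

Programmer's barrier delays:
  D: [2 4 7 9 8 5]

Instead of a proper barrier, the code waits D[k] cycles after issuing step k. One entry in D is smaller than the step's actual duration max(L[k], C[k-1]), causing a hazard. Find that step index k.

step 0: need L[0]=2 = 2; D[0]=2 ok
step 1: need max(L[1]=2,C[0]=4) = 4; D[1]=4 ok
step 2: need max(L[2]=7,C[1]=5) = 7; D[2]=7 ok
step 3: need max(L[3]=9,C[2]=2) = 9; D[3]=9 ok
step 4: need max(L[4]=6,C[3]=9) = 9; D[4]=8 SHORT
step 5: need C[4]=5 = 5; D[5]=5 ok

hazard at step 4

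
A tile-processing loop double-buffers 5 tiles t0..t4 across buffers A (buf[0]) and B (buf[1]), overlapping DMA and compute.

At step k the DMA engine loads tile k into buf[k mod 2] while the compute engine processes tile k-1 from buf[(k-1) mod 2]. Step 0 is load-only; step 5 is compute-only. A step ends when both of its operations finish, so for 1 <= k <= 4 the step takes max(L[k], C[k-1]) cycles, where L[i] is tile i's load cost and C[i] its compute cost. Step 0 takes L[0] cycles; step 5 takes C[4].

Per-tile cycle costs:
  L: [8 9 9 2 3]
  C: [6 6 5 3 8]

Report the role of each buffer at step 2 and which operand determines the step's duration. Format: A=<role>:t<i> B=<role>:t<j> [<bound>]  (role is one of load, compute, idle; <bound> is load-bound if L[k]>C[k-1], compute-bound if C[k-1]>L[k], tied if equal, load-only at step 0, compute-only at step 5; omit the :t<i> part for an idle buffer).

[0] DMA t0→A (8c) ∥ CU idle ⇒ 8c, clock 8
[1] DMA t1→B (9c) ∥ CU A:t0 (6c) ⇒ 9c, clock 17
[2] DMA t2→A (9c) ∥ CU B:t1 (6c) ⇒ 9c, clock 26
[3] DMA t3→B (2c) ∥ CU A:t2 (5c) ⇒ 5c, clock 31
[4] DMA t4→A (3c) ∥ CU B:t3 (3c) ⇒ 3c, clock 34
[5] DMA idle ∥ CU A:t4 (8c) ⇒ 8c, clock 42

step 2: A=load:t2 B=compute:t1 [load-bound]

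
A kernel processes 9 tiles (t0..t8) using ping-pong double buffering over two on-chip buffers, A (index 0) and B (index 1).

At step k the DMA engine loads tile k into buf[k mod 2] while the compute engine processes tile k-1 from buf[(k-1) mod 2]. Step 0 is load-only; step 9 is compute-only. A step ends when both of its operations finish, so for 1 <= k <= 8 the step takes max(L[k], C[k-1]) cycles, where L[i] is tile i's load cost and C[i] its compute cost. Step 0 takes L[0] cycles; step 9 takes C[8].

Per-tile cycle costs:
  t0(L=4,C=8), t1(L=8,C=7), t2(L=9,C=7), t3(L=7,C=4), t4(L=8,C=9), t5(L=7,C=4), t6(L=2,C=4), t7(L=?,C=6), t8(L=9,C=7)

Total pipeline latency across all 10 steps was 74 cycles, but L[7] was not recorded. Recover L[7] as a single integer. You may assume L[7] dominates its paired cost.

step 0 | dur = L[0]=4 = 4
step 1 | dur = max(L[1]=8, C[0]=8) = 8
step 2 | dur = max(L[2]=9, C[1]=7) = 9
step 3 | dur = max(L[3]=7, C[2]=7) = 7
step 4 | dur = max(L[4]=8, C[3]=4) = 8
step 5 | dur = max(L[5]=7, C[4]=9) = 9
step 6 | dur = max(L[6]=2, C[5]=4) = 4
step 7 | dur = max(L[7]=?, C[6]=4) = L[7]  (unknown; binding)
step 8 | dur = max(L[8]=9, C[7]=6) = 9
step 9 | dur = C[8]=7 = 7
sum of known step durations = 65
dur[7] = total - known = 74 - 65 = 9
L[7] is the binding max in step 7, so L[7] = dur[7] = 9

L[7] = 9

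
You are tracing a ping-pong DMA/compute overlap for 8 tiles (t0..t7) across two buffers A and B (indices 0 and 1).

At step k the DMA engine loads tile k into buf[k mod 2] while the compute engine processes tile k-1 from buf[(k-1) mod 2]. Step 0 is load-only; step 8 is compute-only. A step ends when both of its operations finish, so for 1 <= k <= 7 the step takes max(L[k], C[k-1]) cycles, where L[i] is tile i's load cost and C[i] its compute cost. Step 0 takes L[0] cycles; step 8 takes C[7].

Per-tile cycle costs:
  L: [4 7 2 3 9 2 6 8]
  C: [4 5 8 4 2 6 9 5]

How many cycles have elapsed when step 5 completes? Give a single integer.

[0] DMA t0→A (4c) ∥ CU idle ⇒ 4c, clock 4
[1] DMA t1→B (7c) ∥ CU A:t0 (4c) ⇒ 7c, clock 11
[2] DMA t2→A (2c) ∥ CU B:t1 (5c) ⇒ 5c, clock 16
[3] DMA t3→B (3c) ∥ CU A:t2 (8c) ⇒ 8c, clock 24
[4] DMA t4→A (9c) ∥ CU B:t3 (4c) ⇒ 9c, clock 33
[5] DMA t5→B (2c) ∥ CU A:t4 (2c) ⇒ 2c, clock 35
[6] DMA t6→A (6c) ∥ CU B:t5 (6c) ⇒ 6c, clock 41
[7] DMA t7→B (8c) ∥ CU A:t6 (9c) ⇒ 9c, clock 50
[8] DMA idle ∥ CU B:t7 (5c) ⇒ 5c, clock 55

end_cycle[5] = 35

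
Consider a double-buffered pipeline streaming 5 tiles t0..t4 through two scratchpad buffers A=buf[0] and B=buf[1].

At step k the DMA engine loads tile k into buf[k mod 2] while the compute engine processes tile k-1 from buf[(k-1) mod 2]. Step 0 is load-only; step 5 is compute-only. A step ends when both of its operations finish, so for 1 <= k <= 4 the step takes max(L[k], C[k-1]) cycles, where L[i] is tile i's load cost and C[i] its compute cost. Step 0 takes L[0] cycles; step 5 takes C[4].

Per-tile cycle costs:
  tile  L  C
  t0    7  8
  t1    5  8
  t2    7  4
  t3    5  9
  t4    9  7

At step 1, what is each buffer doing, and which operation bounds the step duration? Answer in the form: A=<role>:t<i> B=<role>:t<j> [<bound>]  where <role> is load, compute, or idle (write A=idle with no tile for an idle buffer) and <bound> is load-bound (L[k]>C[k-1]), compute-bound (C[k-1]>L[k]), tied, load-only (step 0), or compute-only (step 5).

step 1: A=compute:t0 B=load:t1 [compute-bound]

[0] DMA t0→A (7c) ∥ CU idle ⇒ 7c, clock 7
[1] DMA t1→B (5c) ∥ CU A:t0 (8c) ⇒ 8c, clock 15
[2] DMA t2→A (7c) ∥ CU B:t1 (8c) ⇒ 8c, clock 23
[3] DMA t3→B (5c) ∥ CU A:t2 (4c) ⇒ 5c, clock 28
[4] DMA t4→A (9c) ∥ CU B:t3 (9c) ⇒ 9c, clock 37
[5] DMA idle ∥ CU A:t4 (7c) ⇒ 7c, clock 44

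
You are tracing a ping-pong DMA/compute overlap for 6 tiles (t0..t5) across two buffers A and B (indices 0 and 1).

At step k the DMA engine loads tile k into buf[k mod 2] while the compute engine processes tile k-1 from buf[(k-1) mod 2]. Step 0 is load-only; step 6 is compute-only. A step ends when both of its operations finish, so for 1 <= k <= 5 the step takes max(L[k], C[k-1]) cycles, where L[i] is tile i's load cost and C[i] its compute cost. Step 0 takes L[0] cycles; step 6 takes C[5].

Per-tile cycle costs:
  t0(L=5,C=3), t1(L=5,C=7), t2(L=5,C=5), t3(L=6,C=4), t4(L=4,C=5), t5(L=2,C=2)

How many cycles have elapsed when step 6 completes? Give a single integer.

k=0 load=t0/5c comp=- wait=5 total=5
k=1 load=t1/5c comp=t0/3c wait=5 total=10
k=2 load=t2/5c comp=t1/7c wait=7 total=17
k=3 load=t3/6c comp=t2/5c wait=6 total=23
k=4 load=t4/4c comp=t3/4c wait=4 total=27
k=5 load=t5/2c comp=t4/5c wait=5 total=32
k=6 load=- comp=t5/2c wait=2 total=34

end_cycle[6] = 34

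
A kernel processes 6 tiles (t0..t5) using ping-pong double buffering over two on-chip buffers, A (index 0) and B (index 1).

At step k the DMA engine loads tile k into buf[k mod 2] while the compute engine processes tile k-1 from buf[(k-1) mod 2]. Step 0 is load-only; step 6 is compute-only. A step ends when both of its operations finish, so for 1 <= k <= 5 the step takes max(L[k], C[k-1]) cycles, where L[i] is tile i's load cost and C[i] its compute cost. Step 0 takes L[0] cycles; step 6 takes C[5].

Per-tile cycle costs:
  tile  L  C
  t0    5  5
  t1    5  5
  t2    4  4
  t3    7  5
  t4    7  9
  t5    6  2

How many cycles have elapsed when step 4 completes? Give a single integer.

end_cycle[4] = 29

k=0 load=t0/5c comp=- wait=5 total=5
k=1 load=t1/5c comp=t0/5c wait=5 total=10
k=2 load=t2/4c comp=t1/5c wait=5 total=15
k=3 load=t3/7c comp=t2/4c wait=7 total=22
k=4 load=t4/7c comp=t3/5c wait=7 total=29
k=5 load=t5/6c comp=t4/9c wait=9 total=38
k=6 load=- comp=t5/2c wait=2 total=40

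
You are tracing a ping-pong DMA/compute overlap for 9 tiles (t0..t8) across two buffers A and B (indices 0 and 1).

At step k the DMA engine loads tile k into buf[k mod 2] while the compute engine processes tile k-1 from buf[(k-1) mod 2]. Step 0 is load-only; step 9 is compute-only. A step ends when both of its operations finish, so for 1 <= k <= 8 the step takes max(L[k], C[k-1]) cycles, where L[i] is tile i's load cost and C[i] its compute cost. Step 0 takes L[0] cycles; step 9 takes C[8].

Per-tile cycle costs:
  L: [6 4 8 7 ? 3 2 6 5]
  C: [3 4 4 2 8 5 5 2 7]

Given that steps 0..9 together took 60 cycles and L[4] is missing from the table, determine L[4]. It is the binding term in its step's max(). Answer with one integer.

step 0 | dur = L[0]=6 = 6
step 1 | dur = max(L[1]=4, C[0]=3) = 4
step 2 | dur = max(L[2]=8, C[1]=4) = 8
step 3 | dur = max(L[3]=7, C[2]=4) = 7
step 4 | dur = max(L[4]=?, C[3]=2) = L[4]  (unknown; binding)
step 5 | dur = max(L[5]=3, C[4]=8) = 8
step 6 | dur = max(L[6]=2, C[5]=5) = 5
step 7 | dur = max(L[7]=6, C[6]=5) = 6
step 8 | dur = max(L[8]=5, C[7]=2) = 5
step 9 | dur = C[8]=7 = 7
sum of known step durations = 56
dur[4] = total - known = 60 - 56 = 4
L[4] is the binding max in step 4, so L[4] = dur[4] = 4

L[4] = 4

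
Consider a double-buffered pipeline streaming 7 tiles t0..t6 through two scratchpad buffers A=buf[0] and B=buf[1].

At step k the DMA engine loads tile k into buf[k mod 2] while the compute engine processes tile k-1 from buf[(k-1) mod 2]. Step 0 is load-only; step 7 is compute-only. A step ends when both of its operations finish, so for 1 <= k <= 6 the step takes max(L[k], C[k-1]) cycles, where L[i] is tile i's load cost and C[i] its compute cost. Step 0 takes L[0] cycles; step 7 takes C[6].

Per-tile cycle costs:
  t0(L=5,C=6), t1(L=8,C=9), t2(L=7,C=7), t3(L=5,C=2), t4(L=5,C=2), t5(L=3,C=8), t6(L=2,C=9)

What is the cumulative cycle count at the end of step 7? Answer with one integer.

end_cycle[7] = 54

  0. 5=5c; end=5; A:t0 B:-
  1. max(8,6)=8c; end=13; A:t0 B:t1
  2. max(7,9)=9c; end=22; A:t2 B:t1
  3. max(5,7)=7c; end=29; A:t2 B:t3
  4. max(5,2)=5c; end=34; A:t4 B:t3
  5. max(3,2)=3c; end=37; A:t4 B:t5
  6. max(2,8)=8c; end=45; A:t6 B:t5
  7. 9=9c; end=54; A:t6 B:t5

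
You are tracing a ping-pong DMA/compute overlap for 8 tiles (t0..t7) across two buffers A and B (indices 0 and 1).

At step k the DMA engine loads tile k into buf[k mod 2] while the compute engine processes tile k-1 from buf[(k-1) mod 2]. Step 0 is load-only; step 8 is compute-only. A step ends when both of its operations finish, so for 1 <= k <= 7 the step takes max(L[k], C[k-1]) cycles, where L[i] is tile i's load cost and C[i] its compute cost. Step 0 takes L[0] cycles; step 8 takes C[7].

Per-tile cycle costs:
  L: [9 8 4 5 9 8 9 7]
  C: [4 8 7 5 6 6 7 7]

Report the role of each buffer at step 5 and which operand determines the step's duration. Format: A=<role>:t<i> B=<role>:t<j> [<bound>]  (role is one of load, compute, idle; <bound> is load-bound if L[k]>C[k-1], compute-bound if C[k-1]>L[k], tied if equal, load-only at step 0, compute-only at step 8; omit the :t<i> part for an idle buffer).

step 5: A=compute:t4 B=load:t5 [load-bound]

k=0 load=t0/9c comp=- wait=9 total=9
k=1 load=t1/8c comp=t0/4c wait=8 total=17
k=2 load=t2/4c comp=t1/8c wait=8 total=25
k=3 load=t3/5c comp=t2/7c wait=7 total=32
k=4 load=t4/9c comp=t3/5c wait=9 total=41
k=5 load=t5/8c comp=t4/6c wait=8 total=49
k=6 load=t6/9c comp=t5/6c wait=9 total=58
k=7 load=t7/7c comp=t6/7c wait=7 total=65
k=8 load=- comp=t7/7c wait=7 total=72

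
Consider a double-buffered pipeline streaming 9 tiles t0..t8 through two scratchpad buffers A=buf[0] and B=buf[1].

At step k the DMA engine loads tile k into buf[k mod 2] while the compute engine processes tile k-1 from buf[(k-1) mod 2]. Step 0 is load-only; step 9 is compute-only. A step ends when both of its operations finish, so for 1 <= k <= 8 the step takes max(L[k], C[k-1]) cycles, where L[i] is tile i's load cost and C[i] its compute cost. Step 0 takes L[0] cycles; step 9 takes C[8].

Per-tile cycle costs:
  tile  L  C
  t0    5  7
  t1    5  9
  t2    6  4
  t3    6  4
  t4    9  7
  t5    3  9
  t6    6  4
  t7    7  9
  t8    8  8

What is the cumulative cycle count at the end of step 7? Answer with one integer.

[0] DMA t0→A (5c) ∥ CU idle ⇒ 5c, clock 5
[1] DMA t1→B (5c) ∥ CU A:t0 (7c) ⇒ 7c, clock 12
[2] DMA t2→A (6c) ∥ CU B:t1 (9c) ⇒ 9c, clock 21
[3] DMA t3→B (6c) ∥ CU A:t2 (4c) ⇒ 6c, clock 27
[4] DMA t4→A (9c) ∥ CU B:t3 (4c) ⇒ 9c, clock 36
[5] DMA t5→B (3c) ∥ CU A:t4 (7c) ⇒ 7c, clock 43
[6] DMA t6→A (6c) ∥ CU B:t5 (9c) ⇒ 9c, clock 52
[7] DMA t7→B (7c) ∥ CU A:t6 (4c) ⇒ 7c, clock 59
[8] DMA t8→A (8c) ∥ CU B:t7 (9c) ⇒ 9c, clock 68
[9] DMA idle ∥ CU A:t8 (8c) ⇒ 8c, clock 76

end_cycle[7] = 59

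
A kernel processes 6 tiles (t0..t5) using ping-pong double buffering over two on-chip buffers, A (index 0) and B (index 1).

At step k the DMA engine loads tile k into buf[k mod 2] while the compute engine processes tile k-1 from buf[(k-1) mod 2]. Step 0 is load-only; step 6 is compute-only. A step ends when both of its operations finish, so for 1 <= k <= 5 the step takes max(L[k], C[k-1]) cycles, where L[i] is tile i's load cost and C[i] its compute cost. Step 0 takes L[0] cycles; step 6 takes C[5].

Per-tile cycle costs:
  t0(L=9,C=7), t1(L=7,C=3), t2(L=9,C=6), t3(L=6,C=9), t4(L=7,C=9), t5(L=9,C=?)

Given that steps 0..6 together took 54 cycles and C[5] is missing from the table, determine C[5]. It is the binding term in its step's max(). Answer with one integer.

step 0 = dur = L[0]=9 = 9
step 1 = dur = max(L[1]=7, C[0]=7) = 7
step 2 = dur = max(L[2]=9, C[1]=3) = 9
step 3 = dur = max(L[3]=6, C[2]=6) = 6
step 4 = dur = max(L[4]=7, C[3]=9) = 9
step 5 = dur = max(L[5]=9, C[4]=9) = 9
step 6 = dur = C[5]=? = C[5]  (unknown; binding)
sum of known step durations = 49
dur[6] = total - known = 54 - 49 = 5
C[5] is the binding max in step 6, so C[5] = dur[6] = 5

C[5] = 5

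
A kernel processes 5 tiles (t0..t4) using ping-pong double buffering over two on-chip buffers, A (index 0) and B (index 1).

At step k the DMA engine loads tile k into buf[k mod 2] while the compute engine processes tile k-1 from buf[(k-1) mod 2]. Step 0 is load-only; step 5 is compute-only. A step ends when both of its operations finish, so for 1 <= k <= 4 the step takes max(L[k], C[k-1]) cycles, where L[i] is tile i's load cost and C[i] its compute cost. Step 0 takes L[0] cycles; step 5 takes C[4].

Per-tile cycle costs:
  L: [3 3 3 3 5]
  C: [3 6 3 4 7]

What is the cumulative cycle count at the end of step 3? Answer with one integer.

end_cycle[3] = 15

k=0 load=t0/3c comp=- wait=3 total=3
k=1 load=t1/3c comp=t0/3c wait=3 total=6
k=2 load=t2/3c comp=t1/6c wait=6 total=12
k=3 load=t3/3c comp=t2/3c wait=3 total=15
k=4 load=t4/5c comp=t3/4c wait=5 total=20
k=5 load=- comp=t4/7c wait=7 total=27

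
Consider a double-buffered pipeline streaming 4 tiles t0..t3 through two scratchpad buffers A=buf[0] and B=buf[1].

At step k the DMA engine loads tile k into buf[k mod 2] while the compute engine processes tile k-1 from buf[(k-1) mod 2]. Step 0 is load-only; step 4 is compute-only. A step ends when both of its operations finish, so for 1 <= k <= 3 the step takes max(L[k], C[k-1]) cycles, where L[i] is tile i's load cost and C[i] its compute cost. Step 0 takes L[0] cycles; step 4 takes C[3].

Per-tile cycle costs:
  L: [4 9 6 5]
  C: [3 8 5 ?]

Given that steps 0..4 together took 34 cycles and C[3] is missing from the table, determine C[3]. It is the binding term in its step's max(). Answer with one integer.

step 0 → dur = L[0]=4 = 4
step 1 → dur = max(L[1]=9, C[0]=3) = 9
step 2 → dur = max(L[2]=6, C[1]=8) = 8
step 3 → dur = max(L[3]=5, C[2]=5) = 5
step 4 → dur = C[3]=? = C[3]  (unknown; binding)
sum of known step durations = 26
dur[4] = total - known = 34 - 26 = 8
C[3] is the binding max in step 4, so C[3] = dur[4] = 8

C[3] = 8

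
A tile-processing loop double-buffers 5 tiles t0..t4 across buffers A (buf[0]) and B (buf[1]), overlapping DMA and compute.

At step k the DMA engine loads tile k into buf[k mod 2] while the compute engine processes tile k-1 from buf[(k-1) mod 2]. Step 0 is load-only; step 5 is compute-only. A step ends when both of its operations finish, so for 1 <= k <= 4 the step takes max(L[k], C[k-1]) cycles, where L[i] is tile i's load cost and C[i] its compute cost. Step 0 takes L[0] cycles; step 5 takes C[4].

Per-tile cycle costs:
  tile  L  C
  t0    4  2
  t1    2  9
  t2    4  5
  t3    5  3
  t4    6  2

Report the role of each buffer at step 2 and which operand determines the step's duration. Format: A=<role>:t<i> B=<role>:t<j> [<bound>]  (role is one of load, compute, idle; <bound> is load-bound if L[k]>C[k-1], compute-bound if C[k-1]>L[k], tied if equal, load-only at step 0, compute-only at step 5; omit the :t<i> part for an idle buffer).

step 0: L[0]=4 → dur=4, Σ=4 | A=load:t0 B=idle [load-only]
step 1: L[1]=2 C[0]=2 → dur=2, Σ=6 | A=compute:t0 B=load:t1 [tied]
step 2: L[2]=4 C[1]=9 → dur=9, Σ=15 | A=load:t2 B=compute:t1 [compute-bound]
step 3: L[3]=5 C[2]=5 → dur=5, Σ=20 | A=compute:t2 B=load:t3 [tied]
step 4: L[4]=6 C[3]=3 → dur=6, Σ=26 | A=load:t4 B=compute:t3 [load-bound]
step 5: C[4]=2 → dur=2, Σ=28 | A=compute:t4 B=idle [compute-only]

step 2: A=load:t2 B=compute:t1 [compute-bound]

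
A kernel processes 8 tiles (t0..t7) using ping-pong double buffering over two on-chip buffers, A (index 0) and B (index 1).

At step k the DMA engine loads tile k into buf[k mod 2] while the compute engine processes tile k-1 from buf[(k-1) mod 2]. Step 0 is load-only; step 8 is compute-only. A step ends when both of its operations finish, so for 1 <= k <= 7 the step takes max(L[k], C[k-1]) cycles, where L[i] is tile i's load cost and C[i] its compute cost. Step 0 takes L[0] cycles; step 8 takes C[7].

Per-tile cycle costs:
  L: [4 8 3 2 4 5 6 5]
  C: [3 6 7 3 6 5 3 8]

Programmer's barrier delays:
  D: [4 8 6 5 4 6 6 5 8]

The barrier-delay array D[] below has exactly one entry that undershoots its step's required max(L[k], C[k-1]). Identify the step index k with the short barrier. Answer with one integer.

[0] required=L[0]=4=4 vs D=4 ok
[1] required=max(L[1]=8,C[0]=3)=8 vs D=8 ok
[2] required=max(L[2]=3,C[1]=6)=6 vs D=6 ok
[3] required=max(L[3]=2,C[2]=7)=7 vs D=5 SHORT
[4] required=max(L[4]=4,C[3]=3)=4 vs D=4 ok
[5] required=max(L[5]=5,C[4]=6)=6 vs D=6 ok
[6] required=max(L[6]=6,C[5]=5)=6 vs D=6 ok
[7] required=max(L[7]=5,C[6]=3)=5 vs D=5 ok
[8] required=C[7]=8=8 vs D=8 ok

hazard at step 3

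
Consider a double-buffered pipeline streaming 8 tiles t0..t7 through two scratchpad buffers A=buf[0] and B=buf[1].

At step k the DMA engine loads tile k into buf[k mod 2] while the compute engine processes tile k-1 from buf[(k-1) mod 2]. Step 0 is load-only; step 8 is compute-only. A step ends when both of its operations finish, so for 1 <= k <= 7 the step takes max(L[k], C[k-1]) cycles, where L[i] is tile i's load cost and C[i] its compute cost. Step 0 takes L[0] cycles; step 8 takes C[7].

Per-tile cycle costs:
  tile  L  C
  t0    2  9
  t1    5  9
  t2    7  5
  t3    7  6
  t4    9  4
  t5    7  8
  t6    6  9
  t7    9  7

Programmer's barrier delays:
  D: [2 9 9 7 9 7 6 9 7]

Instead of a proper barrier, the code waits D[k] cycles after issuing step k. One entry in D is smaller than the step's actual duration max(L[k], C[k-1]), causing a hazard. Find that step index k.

hazard at step 6

[0] required=L[0]=2=2 vs D=2 ok
[1] required=max(L[1]=5,C[0]=9)=9 vs D=9 ok
[2] required=max(L[2]=7,C[1]=9)=9 vs D=9 ok
[3] required=max(L[3]=7,C[2]=5)=7 vs D=7 ok
[4] required=max(L[4]=9,C[3]=6)=9 vs D=9 ok
[5] required=max(L[5]=7,C[4]=4)=7 vs D=7 ok
[6] required=max(L[6]=6,C[5]=8)=8 vs D=6 SHORT
[7] required=max(L[7]=9,C[6]=9)=9 vs D=9 ok
[8] required=C[7]=7=7 vs D=7 ok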